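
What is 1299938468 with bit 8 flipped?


1299938468 ^ (1 << 8) = 1299938468 ^ 256 = 1299938724

1299938724


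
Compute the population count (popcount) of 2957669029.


0b10110000010010100111001010100101 has 14 set bits

14


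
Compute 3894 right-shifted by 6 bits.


0b111100110110 >> 6 = 0b111100 = 60

60


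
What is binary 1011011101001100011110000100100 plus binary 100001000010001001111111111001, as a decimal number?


1011011101001100011110000100100 + 100001000010001001111111111001 = 1111100101011101101110000011101 = 2091834397

2091834397


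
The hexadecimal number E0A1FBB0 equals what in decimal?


E0A1FBB0 hex = 3768712112 decimal

3768712112


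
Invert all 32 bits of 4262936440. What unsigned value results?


4262936440 ^ 4294967295 = 32030855

32030855


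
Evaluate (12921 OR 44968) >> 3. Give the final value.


Step 1: 12921 | 44968 = 49145
Step 2: 49145 >> 3 = 6143

6143


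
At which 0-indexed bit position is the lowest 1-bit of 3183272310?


0b10111101101111001110000101110110. Lowest set bit at position 1

1


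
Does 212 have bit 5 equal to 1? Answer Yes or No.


0b11010100, bit 5 = 0. No

No


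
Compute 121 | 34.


0b1111001 | 0b100010 = 0b1111011 = 123

123


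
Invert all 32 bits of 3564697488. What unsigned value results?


3564697488 ^ 4294967295 = 730269807

730269807


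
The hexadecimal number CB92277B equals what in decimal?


CB92277B hex = 3415353211 decimal

3415353211


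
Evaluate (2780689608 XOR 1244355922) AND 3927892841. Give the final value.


Step 1: 2780689608 ^ 1244355922 = 4019628442
Step 2: 4019628442 & 3927892841 = 3927351560

3927351560


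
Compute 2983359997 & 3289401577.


0b10110001110100100111010111111101 & 0b11000100000100000100100011101001 = 0b10000000000100000100000011101001 = 2148548841

2148548841


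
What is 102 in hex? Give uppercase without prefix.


102 = 66 hex

66


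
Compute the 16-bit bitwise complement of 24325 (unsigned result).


~0b101111100000101 = 0b1010000011111010 = 41210 (16-bit unsigned)

41210


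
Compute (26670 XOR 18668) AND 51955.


Step 1: 26670 ^ 18668 = 8386
Step 2: 8386 & 51955 = 194

194


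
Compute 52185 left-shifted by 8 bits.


0b1100101111011001 << 8 = 0b110010111101100100000000 = 13359360

13359360


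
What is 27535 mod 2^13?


27535 & 8191 = 2959

2959


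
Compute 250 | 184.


0b11111010 | 0b10111000 = 0b11111010 = 250

250


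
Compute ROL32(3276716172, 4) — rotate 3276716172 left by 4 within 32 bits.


Rotate 0b11000011010011101011100010001100 left by 4 (32-bit) = 0b110100111010111000100011001100 = 887851212

887851212


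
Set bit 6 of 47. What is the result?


47 | (1 << 6) = 47 | 64 = 111

111


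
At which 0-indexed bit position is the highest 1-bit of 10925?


0b10101010101101. Highest set bit at position 13

13


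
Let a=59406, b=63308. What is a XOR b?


59406 ^ 63308 = 8002

8002


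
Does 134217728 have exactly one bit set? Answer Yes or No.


0b1000000000000000000000000000. Only one bit set => Yes

Yes


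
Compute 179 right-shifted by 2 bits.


0b10110011 >> 2 = 0b101100 = 44

44


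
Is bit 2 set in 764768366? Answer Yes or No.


0b101101100101010111000001101110, bit 2 = 1. Yes

Yes


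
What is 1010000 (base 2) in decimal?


1010000 in decimal = 80

80


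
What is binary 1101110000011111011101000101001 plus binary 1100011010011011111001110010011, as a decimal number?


1101110000011111011101000101001 + 1100011010011011111001110010011 = 11010001010111011010110110111100 = 3512577468

3512577468


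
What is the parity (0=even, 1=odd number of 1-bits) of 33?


0b100001 has 2 ones => parity 0

0


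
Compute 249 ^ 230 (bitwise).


0b11111001 ^ 0b11100110 = 0b11111 = 31

31


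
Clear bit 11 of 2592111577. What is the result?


2592111577 & ~(1 << 11) = 2592109529

2592109529


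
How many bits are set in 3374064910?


0b11001001000111000010010100001110 has 13 set bits

13


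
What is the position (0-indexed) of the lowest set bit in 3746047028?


0b11011111010010000010010000110100. Lowest set bit at position 2

2


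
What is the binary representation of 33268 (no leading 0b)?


33268 = 1000000111110100 in binary

1000000111110100


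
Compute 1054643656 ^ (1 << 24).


1054643656 ^ (1 << 24) = 1054643656 ^ 16777216 = 1071420872

1071420872


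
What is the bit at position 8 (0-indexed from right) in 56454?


0b1101110010000110, position 8 = 0

0


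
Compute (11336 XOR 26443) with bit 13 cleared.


Step 1: 11336 ^ 26443 = 19203
Step 2: 19203 & ~(1 << 13) = 19203

19203


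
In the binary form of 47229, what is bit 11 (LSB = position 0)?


0b1011100001111101, position 11 = 1

1


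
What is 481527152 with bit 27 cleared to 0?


481527152 & ~(1 << 27) = 347309424

347309424


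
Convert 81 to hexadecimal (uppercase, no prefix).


81 = 51 hex

51


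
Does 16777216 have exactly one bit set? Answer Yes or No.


0b1000000000000000000000000. Only one bit set => Yes

Yes


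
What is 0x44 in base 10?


44 hex = 68 decimal

68


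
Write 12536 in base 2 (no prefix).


12536 = 11000011111000 in binary

11000011111000


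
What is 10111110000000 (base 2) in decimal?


10111110000000 in decimal = 12160

12160


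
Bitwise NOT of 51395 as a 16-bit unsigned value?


~0b1100100011000011 = 0b11011100111100 = 14140 (16-bit unsigned)

14140


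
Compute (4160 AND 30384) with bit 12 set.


Step 1: 4160 & 30384 = 4096
Step 2: 4096 | (1 << 12) = 4096 | 4096 = 4096

4096


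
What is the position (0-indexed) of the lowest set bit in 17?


0b10001. Lowest set bit at position 0

0


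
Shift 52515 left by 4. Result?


0b1100110100100011 << 4 = 0b11001101001000110000 = 840240

840240


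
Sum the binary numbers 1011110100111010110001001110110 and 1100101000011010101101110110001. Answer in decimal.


1011110100111010110001001110110 + 1100101000011010101101110110001 = 11000011101010101011111000100111 = 3282746919

3282746919


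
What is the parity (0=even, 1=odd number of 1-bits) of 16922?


0b100001000011010 has 5 ones => parity 1

1


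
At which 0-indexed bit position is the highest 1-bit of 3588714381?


0b11010101111001110110111110001101. Highest set bit at position 31

31


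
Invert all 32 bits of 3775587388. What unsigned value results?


3775587388 ^ 4294967295 = 519379907

519379907


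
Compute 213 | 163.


0b11010101 | 0b10100011 = 0b11110111 = 247

247


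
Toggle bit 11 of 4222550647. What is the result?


4222550647 ^ (1 << 11) = 4222550647 ^ 2048 = 4222552695

4222552695


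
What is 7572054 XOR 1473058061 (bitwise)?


0b11100111000101001010110 ^ 0b1010111110011010001010100001101 = 0b1010111101111101001111101011011 = 1472110427

1472110427


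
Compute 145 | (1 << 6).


145 | (1 << 6) = 145 | 64 = 209

209


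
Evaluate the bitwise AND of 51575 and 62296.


0b1100100101110111 & 0b1111001101011000 = 0b1100000101010000 = 49488

49488


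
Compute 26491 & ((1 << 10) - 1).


26491 & 1023 = 891

891


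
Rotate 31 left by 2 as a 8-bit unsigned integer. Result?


Rotate 0b11111 left by 2 (8-bit) = 0b1111100 = 124

124


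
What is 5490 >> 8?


0b1010101110010 >> 8 = 0b10101 = 21

21


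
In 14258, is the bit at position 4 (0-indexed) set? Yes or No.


0b11011110110010, bit 4 = 1. Yes

Yes


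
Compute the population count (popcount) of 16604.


0b100000011011100 has 6 set bits

6


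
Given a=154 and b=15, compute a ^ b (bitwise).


154 ^ 15 = 149

149


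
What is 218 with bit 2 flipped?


218 ^ (1 << 2) = 218 ^ 4 = 222

222


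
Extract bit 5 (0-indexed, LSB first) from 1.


0b1, position 5 = 0

0


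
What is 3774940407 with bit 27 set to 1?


3774940407 | (1 << 27) = 3774940407 | 134217728 = 3909158135

3909158135


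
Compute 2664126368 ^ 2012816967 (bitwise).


0b10011110110010110101011110100000 ^ 0b1110111111110010010011001000111 = 0b11101001001100100111000111100111 = 3912397287

3912397287


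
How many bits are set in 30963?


0b111100011110011 has 10 set bits

10


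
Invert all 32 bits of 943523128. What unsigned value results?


943523128 ^ 4294967295 = 3351444167

3351444167


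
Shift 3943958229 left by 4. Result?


0b11101011000101000000011011010101 << 4 = 0b111010110001010000000110110101010000 = 63103331664

63103331664


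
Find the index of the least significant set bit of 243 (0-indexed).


0b11110011. Lowest set bit at position 0

0


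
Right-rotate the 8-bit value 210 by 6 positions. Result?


Rotate 0b11010010 right by 6 (8-bit) = 0b1001011 = 75

75


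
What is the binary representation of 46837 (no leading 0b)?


46837 = 1011011011110101 in binary

1011011011110101


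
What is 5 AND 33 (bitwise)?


0b101 & 0b100001 = 0b1 = 1

1


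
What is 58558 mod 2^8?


58558 & 255 = 190

190


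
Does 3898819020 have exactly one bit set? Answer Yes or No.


0b11101000011000110100000111001100. Multiple bits set => No

No


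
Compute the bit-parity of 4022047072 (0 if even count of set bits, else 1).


0b11101111101110111001000101100000 has 18 ones => parity 0

0


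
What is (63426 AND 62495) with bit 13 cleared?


Step 1: 63426 & 62495 = 62466
Step 2: 62466 & ~(1 << 13) = 54274

54274


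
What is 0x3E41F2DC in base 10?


3E41F2DC hex = 1044509404 decimal

1044509404


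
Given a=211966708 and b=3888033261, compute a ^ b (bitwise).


211966708 ^ 3888033261 = 3944544025

3944544025


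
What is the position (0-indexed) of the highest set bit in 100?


0b1100100. Highest set bit at position 6

6


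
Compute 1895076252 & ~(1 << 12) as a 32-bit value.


1895076252 & ~(1 << 12) = 1895072156

1895072156


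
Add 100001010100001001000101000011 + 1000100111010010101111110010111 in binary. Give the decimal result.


100001010100001001000101000011 + 1000100111010010101111110010111 = 1100110001110011111000011011010 = 1715073242

1715073242


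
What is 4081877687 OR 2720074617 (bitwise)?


0b11110011010011001000001010110111 | 0b10100010001000010000101101111001 = 0b11110011011011011000101111111111 = 4084042751

4084042751


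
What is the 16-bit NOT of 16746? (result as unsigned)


~0b100000101101010 = 0b1011111010010101 = 48789 (16-bit unsigned)

48789


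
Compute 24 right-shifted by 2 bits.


0b11000 >> 2 = 0b110 = 6

6


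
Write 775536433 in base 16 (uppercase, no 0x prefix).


775536433 = 2E39BF31 hex

2E39BF31


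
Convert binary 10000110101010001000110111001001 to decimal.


10000110101010001000110111001001 in decimal = 2259193289

2259193289


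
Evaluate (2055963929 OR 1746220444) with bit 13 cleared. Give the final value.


Step 1: 2055963929 | 1746220444 = 2057287069
Step 2: 2057287069 & ~(1 << 13) = 2057278877

2057278877


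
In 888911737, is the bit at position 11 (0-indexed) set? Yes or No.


0b110100111110111011011101111001, bit 11 = 0. No

No


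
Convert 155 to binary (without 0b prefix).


155 = 10011011 in binary

10011011


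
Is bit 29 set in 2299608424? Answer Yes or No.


0b10001001000100010011110101101000, bit 29 = 0. No

No


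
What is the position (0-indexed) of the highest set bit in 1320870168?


0b1001110101110101110000100011000. Highest set bit at position 30

30


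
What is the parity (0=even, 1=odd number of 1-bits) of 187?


0b10111011 has 6 ones => parity 0

0


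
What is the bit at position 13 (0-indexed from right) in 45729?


0b1011001010100001, position 13 = 1

1


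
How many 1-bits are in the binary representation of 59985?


0b1110101001010001 has 8 set bits

8


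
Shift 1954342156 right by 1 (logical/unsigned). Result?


0b1110100011111001110010100001100 >> 1 = 0b111010001111100111001010000110 = 977171078

977171078


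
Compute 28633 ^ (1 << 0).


28633 ^ (1 << 0) = 28633 ^ 1 = 28632

28632


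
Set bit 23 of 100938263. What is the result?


100938263 | (1 << 23) = 100938263 | 8388608 = 109326871

109326871


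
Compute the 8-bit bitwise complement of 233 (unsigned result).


~0b11101001 = 0b10110 = 22 (8-bit unsigned)

22


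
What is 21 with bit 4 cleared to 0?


21 & ~(1 << 4) = 5

5


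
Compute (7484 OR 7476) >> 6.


Step 1: 7484 | 7476 = 7484
Step 2: 7484 >> 6 = 116

116


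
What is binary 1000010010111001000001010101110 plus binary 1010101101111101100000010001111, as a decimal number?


1000010010111001000001010101110 + 1010101101111101100000010001111 = 10011000000110110100001100111101 = 2551923517

2551923517


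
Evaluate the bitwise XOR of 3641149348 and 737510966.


0b11011001000001111000011110100100 ^ 0b101011111101011000011000110110 = 0b11110010111100100000000110010010 = 4075946386

4075946386


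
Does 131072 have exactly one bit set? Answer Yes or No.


0b100000000000000000. Only one bit set => Yes

Yes


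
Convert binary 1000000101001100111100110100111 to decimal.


1000000101001100111100110100111 in decimal = 1084651943

1084651943


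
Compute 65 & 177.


0b1000001 & 0b10110001 = 0b1 = 1

1


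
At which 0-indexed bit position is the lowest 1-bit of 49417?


0b1100000100001001. Lowest set bit at position 0

0


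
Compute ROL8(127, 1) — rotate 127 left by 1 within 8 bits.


Rotate 0b1111111 left by 1 (8-bit) = 0b11111110 = 254

254


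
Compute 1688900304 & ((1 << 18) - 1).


1688900304 & 262143 = 168656

168656


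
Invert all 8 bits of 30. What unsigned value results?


30 ^ 255 = 225

225


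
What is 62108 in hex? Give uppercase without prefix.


62108 = F29C hex

F29C


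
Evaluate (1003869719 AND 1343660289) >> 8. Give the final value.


Step 1: 1003869719 & 1343660289 = 269778945
Step 2: 269778945 >> 8 = 1053824

1053824


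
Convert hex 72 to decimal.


72 hex = 114 decimal

114


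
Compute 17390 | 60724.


0b100001111101110 | 0b1110110100110100 = 0b1110111111111110 = 61438

61438


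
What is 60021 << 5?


0b1110101001110101 << 5 = 0b111010100111010100000 = 1920672

1920672


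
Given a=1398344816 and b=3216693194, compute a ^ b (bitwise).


1398344816 ^ 3216693194 = 3974355898

3974355898


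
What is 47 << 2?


0b101111 << 2 = 0b10111100 = 188

188


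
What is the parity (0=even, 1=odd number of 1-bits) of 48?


0b110000 has 2 ones => parity 0

0


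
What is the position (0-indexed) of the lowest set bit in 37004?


0b1001000010001100. Lowest set bit at position 2

2


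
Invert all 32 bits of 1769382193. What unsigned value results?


1769382193 ^ 4294967295 = 2525585102

2525585102


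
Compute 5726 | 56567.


0b1011001011110 | 0b1101110011110111 = 0b1101111011111111 = 57087

57087


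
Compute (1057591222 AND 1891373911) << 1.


Step 1: 1057591222 & 1891373911 = 805831446
Step 2: 805831446 << 1 = 1611662892

1611662892


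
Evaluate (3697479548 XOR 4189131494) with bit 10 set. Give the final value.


Step 1: 3697479548 ^ 4189131494 = 634527130
Step 2: 634527130 | (1 << 10) = 634527130 | 1024 = 634527130

634527130


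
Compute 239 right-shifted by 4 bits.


0b11101111 >> 4 = 0b1110 = 14

14


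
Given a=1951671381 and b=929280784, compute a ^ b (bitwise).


1951671381 ^ 929280784 = 1127716677

1127716677


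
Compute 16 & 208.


0b10000 & 0b11010000 = 0b10000 = 16

16


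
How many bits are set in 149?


0b10010101 has 4 set bits

4


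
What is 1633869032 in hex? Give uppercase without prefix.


1633869032 = 6162DCE8 hex

6162DCE8


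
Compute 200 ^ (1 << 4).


200 ^ (1 << 4) = 200 ^ 16 = 216

216


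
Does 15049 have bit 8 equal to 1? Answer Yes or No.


0b11101011001001, bit 8 = 0. No

No


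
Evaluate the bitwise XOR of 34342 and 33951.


0b1000011000100110 ^ 0b1000010010011111 = 0b1010111001 = 697

697


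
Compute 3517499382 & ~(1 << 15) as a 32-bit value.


3517499382 & ~(1 << 15) = 3517466614

3517466614


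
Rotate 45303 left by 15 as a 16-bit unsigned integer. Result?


Rotate 0b1011000011110111 left by 15 (16-bit) = 0b1101100001111011 = 55419

55419


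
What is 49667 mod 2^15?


49667 & 32767 = 16899

16899


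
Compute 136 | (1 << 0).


136 | (1 << 0) = 136 | 1 = 137

137


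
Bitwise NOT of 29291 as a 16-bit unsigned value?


~0b111001001101011 = 0b1000110110010100 = 36244 (16-bit unsigned)

36244


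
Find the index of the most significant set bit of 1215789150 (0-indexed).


0b1001000011101110111100001011110. Highest set bit at position 30

30


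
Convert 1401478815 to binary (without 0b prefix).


1401478815 = 1010011100010001101111010011111 in binary

1010011100010001101111010011111


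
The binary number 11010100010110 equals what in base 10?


11010100010110 in decimal = 13590

13590


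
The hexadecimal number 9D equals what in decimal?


9D hex = 157 decimal

157


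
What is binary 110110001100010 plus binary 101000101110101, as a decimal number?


110110001100010 + 101000101110101 = 1011110111010111 = 48599

48599


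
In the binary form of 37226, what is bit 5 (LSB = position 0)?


0b1001000101101010, position 5 = 1

1


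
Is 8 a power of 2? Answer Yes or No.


0b1000. Only one bit set => Yes

Yes


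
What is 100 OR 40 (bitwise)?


0b1100100 | 0b101000 = 0b1101100 = 108

108


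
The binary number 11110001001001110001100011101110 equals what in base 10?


11110001001001110001100011101110 in decimal = 4045871342

4045871342


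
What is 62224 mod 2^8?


62224 & 255 = 16

16


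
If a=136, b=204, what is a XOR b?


136 ^ 204 = 68

68


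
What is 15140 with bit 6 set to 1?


15140 | (1 << 6) = 15140 | 64 = 15204

15204


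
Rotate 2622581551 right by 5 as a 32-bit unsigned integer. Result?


Rotate 0b10011100010100010110101100101111 right by 5 (32-bit) = 0b1111100111000101000101101011001 = 2095221593

2095221593


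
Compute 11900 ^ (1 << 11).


11900 ^ (1 << 11) = 11900 ^ 2048 = 9852

9852


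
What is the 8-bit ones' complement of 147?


147 ^ 255 = 108

108


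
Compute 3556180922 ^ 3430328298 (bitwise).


0b11010011111101110000001110111010 ^ 0b11001100011101101010011111101010 = 0b11111100000011010010001010000 = 528589904

528589904


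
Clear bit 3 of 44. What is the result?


44 & ~(1 << 3) = 36

36


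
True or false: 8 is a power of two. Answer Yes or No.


0b1000. Only one bit set => Yes

Yes


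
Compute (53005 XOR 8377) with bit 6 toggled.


Step 1: 53005 ^ 8377 = 61364
Step 2: 61364 ^ (1 << 6) = 61364 ^ 64 = 61428

61428


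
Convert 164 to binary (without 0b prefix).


164 = 10100100 in binary

10100100


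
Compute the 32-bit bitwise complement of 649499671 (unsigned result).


~0b100110101101101001010000010111 = 0b11011001010010010110101111101000 = 3645467624 (32-bit unsigned)

3645467624


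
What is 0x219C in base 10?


219C hex = 8604 decimal

8604


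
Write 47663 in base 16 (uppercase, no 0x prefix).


47663 = BA2F hex

BA2F


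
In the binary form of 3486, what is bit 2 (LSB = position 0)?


0b110110011110, position 2 = 1

1


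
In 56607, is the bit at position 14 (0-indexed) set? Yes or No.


0b1101110100011111, bit 14 = 1. Yes

Yes


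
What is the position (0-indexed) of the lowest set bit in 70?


0b1000110. Lowest set bit at position 1

1


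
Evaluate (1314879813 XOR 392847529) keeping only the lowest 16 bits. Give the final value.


Step 1: 1314879813 ^ 392847529 = 1496652268
Step 2: 1496652268 & 65535 = 6636

6636


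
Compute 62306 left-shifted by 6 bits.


0b1111001101100010 << 6 = 0b1111001101100010000000 = 3987584

3987584


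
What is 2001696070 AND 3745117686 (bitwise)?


0b1110111010011110111010101000110 & 0b11011111001110011111010111110110 = 0b1010111000010010111010101000110 = 1460237638

1460237638


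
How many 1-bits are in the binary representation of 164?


0b10100100 has 3 set bits

3


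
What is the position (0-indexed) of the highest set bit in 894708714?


0b110101010101000010101111101010. Highest set bit at position 29

29


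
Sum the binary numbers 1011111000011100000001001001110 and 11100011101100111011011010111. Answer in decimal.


1011111000011100000001001001110 + 11100011101100111011011010111 = 1111011100001000111100100100101 = 2072279333

2072279333


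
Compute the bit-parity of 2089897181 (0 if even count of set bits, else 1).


0b1111100100100010100110011011101 has 17 ones => parity 1

1


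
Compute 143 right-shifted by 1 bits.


0b10001111 >> 1 = 0b1000111 = 71

71


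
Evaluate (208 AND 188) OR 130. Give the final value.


Step 1: 208 & 188 = 144
Step 2: 144 | 130 = 146

146


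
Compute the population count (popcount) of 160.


0b10100000 has 2 set bits

2


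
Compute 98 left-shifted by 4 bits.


0b1100010 << 4 = 0b11000100000 = 1568

1568


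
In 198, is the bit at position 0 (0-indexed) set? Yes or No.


0b11000110, bit 0 = 0. No

No


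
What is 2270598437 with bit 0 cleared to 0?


2270598437 & ~(1 << 0) = 2270598436

2270598436


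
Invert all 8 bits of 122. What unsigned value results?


122 ^ 255 = 133

133


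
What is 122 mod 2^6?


122 & 63 = 58

58


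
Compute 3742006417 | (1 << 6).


3742006417 | (1 << 6) = 3742006417 | 64 = 3742006481

3742006481


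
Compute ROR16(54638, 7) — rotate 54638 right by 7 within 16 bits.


Rotate 0b1101010101101110 right by 7 (16-bit) = 0b1101110110101010 = 56746

56746


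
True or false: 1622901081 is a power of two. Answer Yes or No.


0b1100000101110111000000101011001. Multiple bits set => No

No


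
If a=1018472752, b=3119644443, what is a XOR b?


1018472752 ^ 3119644443 = 2235913771

2235913771


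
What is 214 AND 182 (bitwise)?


0b11010110 & 0b10110110 = 0b10010110 = 150

150


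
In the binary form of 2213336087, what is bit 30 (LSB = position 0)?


0b10000011111011001101010000010111, position 30 = 0

0


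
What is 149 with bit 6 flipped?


149 ^ (1 << 6) = 149 ^ 64 = 213

213


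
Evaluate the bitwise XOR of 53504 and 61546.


0b1101000100000000 ^ 0b1111000001101010 = 0b10000101101010 = 8554

8554


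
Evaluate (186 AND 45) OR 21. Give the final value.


Step 1: 186 & 45 = 40
Step 2: 40 | 21 = 61

61


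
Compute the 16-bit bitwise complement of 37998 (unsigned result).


~0b1001010001101110 = 0b110101110010001 = 27537 (16-bit unsigned)

27537


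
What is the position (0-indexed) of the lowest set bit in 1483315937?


0b1011000011010011001101011100001. Lowest set bit at position 0

0


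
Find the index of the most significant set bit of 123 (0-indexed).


0b1111011. Highest set bit at position 6

6


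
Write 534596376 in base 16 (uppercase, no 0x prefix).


534596376 = 1FDD4B18 hex

1FDD4B18


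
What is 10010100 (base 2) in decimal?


10010100 in decimal = 148

148


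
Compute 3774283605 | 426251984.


0b11100000111101101111111101010101 | 0b11001011010000001011011010000 = 0b11111001111111101111111111010101 = 4194238421

4194238421


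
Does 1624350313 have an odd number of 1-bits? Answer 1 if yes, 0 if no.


0b1100000110100011001111001101001 has 15 ones => parity 1

1


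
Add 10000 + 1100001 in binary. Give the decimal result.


10000 + 1100001 = 1110001 = 113

113


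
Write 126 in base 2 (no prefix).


126 = 1111110 in binary

1111110


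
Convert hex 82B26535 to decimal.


82B26535 hex = 2192729397 decimal

2192729397


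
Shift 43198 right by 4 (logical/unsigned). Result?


0b1010100010111110 >> 4 = 0b101010001011 = 2699

2699


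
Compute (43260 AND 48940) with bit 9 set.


Step 1: 43260 & 48940 = 43052
Step 2: 43052 | (1 << 9) = 43052 | 512 = 43564

43564


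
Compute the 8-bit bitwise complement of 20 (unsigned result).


~0b10100 = 0b11101011 = 235 (8-bit unsigned)

235


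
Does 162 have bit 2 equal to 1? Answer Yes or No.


0b10100010, bit 2 = 0. No

No


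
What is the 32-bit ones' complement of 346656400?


346656400 ^ 4294967295 = 3948310895

3948310895


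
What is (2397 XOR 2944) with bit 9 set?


Step 1: 2397 ^ 2944 = 733
Step 2: 733 | (1 << 9) = 733 | 512 = 733

733


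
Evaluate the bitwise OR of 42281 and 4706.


0b1010010100101001 | 0b1001001100010 = 0b1011011101101011 = 46955

46955


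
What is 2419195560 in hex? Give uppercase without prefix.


2419195560 = 9031FEA8 hex

9031FEA8


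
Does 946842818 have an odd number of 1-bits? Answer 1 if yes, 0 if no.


0b111000011011111010110011000010 has 16 ones => parity 0

0


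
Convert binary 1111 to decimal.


1111 in decimal = 15

15


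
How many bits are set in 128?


0b10000000 has 1 set bits

1


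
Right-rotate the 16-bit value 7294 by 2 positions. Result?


Rotate 0b1110001111110 right by 2 (16-bit) = 0b1000011100011111 = 34591

34591


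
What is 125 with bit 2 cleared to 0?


125 & ~(1 << 2) = 121

121


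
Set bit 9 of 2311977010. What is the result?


2311977010 | (1 << 9) = 2311977010 | 512 = 2311977522

2311977522


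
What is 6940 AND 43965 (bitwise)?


0b1101100011100 & 0b1010101110111101 = 0b101100011100 = 2844

2844


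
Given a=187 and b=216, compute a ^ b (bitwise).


187 ^ 216 = 99

99


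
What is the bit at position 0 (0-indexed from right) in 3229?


0b110010011101, position 0 = 1

1


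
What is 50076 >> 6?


0b1100001110011100 >> 6 = 0b1100001110 = 782

782


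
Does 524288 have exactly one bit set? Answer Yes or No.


0b10000000000000000000. Only one bit set => Yes

Yes


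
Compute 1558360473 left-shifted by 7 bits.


0b1011100111000101011000110011001 << 7 = 0b10111001110001010110001100110010000000 = 199470140544

199470140544


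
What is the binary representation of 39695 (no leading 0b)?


39695 = 1001101100001111 in binary

1001101100001111


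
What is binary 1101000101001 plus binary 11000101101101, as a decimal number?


1101000101001 + 11000101101101 = 100101110010110 = 19350

19350


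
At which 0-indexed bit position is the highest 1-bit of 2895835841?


0b10101100100110101111001011000001. Highest set bit at position 31

31


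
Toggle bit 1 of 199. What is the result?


199 ^ (1 << 1) = 199 ^ 2 = 197

197


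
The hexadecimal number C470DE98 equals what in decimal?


C470DE98 hex = 3295731352 decimal

3295731352


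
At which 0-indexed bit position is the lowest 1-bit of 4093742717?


0b11110100000000011000111001111101. Lowest set bit at position 0

0


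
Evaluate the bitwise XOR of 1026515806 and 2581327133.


0b111101001011110110001101011110 ^ 0b10011001110110111110110100011101 = 0b10100100111101001000111001000011 = 2767490627

2767490627


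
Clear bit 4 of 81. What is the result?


81 & ~(1 << 4) = 65

65


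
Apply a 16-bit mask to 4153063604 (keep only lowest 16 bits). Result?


4153063604 & 65535 = 47284

47284


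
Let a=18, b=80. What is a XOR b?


18 ^ 80 = 66

66


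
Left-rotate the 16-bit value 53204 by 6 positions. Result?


Rotate 0b1100111111010100 left by 6 (16-bit) = 0b1111010100110011 = 62771

62771


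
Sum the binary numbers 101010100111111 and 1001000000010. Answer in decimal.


101010100111111 + 1001000000010 = 110011101000001 = 26433

26433


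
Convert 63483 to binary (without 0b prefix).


63483 = 1111011111111011 in binary

1111011111111011


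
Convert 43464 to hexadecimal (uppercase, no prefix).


43464 = A9C8 hex

A9C8


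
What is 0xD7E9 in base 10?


D7E9 hex = 55273 decimal

55273


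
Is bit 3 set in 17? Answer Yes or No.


0b10001, bit 3 = 0. No

No


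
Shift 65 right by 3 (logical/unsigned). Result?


0b1000001 >> 3 = 0b1000 = 8

8


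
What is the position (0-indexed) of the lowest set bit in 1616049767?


0b1100000010100101111011001100111. Lowest set bit at position 0

0


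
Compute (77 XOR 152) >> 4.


Step 1: 77 ^ 152 = 213
Step 2: 213 >> 4 = 13

13


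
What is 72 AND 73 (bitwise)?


0b1001000 & 0b1001001 = 0b1001000 = 72

72


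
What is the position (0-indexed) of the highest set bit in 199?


0b11000111. Highest set bit at position 7

7


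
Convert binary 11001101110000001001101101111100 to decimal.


11001101110000001001101101111100 in decimal = 3451951996

3451951996


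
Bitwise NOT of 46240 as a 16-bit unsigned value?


~0b1011010010100000 = 0b100101101011111 = 19295 (16-bit unsigned)

19295


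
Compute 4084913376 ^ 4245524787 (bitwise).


0b11110011011110101101010011100000 ^ 0b11111101000011011001000100110011 = 0b1110011101110100010111010011 = 242697683

242697683


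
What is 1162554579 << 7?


0b1000101010010110010110011010011 << 7 = 0b10001010100101100101100110100110000000 = 148806986112

148806986112


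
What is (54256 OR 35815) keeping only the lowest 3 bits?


Step 1: 54256 | 35815 = 56311
Step 2: 56311 & 7 = 7

7


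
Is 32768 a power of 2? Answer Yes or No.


0b1000000000000000. Only one bit set => Yes

Yes


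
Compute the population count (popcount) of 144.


0b10010000 has 2 set bits

2


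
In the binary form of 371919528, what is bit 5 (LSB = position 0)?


0b10110001010110000101010101000, position 5 = 1

1


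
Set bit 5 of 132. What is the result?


132 | (1 << 5) = 132 | 32 = 164

164


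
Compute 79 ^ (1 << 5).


79 ^ (1 << 5) = 79 ^ 32 = 111

111


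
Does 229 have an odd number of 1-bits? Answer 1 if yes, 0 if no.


0b11100101 has 5 ones => parity 1

1


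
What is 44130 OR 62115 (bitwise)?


0b1010110001100010 | 0b1111001010100011 = 0b1111111011100011 = 65251

65251


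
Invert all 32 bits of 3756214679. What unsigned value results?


3756214679 ^ 4294967295 = 538752616

538752616


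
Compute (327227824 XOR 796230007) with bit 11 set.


Step 1: 327227824 ^ 796230007 = 1022662855
Step 2: 1022662855 | (1 << 11) = 1022662855 | 2048 = 1022662855

1022662855


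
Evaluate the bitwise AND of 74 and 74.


0b1001010 & 0b1001010 = 0b1001010 = 74

74


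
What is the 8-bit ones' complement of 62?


62 ^ 255 = 193

193


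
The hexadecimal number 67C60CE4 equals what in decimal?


67C60CE4 hex = 1741032676 decimal

1741032676


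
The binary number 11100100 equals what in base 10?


11100100 in decimal = 228

228


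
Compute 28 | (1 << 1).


28 | (1 << 1) = 28 | 2 = 30

30


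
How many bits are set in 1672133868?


0b1100011101010101011110011101100 has 18 set bits

18


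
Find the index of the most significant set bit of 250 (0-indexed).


0b11111010. Highest set bit at position 7

7


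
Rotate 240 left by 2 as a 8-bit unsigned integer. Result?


Rotate 0b11110000 left by 2 (8-bit) = 0b11000011 = 195

195


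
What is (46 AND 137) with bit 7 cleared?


Step 1: 46 & 137 = 8
Step 2: 8 & ~(1 << 7) = 8

8


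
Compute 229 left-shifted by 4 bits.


0b11100101 << 4 = 0b111001010000 = 3664

3664


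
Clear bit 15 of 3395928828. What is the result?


3395928828 & ~(1 << 15) = 3395896060

3395896060


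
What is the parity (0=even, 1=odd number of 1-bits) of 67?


0b1000011 has 3 ones => parity 1

1


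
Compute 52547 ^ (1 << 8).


52547 ^ (1 << 8) = 52547 ^ 256 = 52291

52291


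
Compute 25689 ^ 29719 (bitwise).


0b110010001011001 ^ 0b111010000010111 = 0b1000001001110 = 4174

4174


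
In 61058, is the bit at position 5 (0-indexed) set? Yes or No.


0b1110111010000010, bit 5 = 0. No

No


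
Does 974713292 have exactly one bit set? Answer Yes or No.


0b111010000110001111000111001100. Multiple bits set => No

No


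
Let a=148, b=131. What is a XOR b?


148 ^ 131 = 23

23


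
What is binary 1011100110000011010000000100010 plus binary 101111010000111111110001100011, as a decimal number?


1011100110000011010000000100010 + 101111010000111111110001100011 = 10001100000001011001110010000101 = 2349177989

2349177989


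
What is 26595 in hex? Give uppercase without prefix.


26595 = 67E3 hex

67E3


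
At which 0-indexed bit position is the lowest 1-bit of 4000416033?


0b11101110011100011000000100100001. Lowest set bit at position 0

0


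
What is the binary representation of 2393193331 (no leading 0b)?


2393193331 = 10001110101001010011101101110011 in binary

10001110101001010011101101110011


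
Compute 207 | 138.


0b11001111 | 0b10001010 = 0b11001111 = 207

207


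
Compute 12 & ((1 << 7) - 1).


12 & 127 = 12

12


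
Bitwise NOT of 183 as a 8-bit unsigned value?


~0b10110111 = 0b1001000 = 72 (8-bit unsigned)

72


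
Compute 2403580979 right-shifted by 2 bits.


0b10001111010000111011110000110011 >> 2 = 0b100011110100001110111100001100 = 600895244

600895244


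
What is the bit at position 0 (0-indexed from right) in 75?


0b1001011, position 0 = 1

1


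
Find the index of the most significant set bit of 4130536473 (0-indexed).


0b11110110001100101111110000011001. Highest set bit at position 31

31


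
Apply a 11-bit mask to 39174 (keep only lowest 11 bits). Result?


39174 & 2047 = 262

262


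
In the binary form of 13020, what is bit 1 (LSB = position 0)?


0b11001011011100, position 1 = 0

0


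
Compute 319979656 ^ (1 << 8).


319979656 ^ (1 << 8) = 319979656 ^ 256 = 319979912

319979912


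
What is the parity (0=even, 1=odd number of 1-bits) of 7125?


0b1101111010101 has 9 ones => parity 1

1


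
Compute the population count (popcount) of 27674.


0b110110000011010 has 7 set bits

7


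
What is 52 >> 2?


0b110100 >> 2 = 0b1101 = 13

13


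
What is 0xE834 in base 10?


E834 hex = 59444 decimal

59444


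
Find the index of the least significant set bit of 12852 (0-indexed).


0b11001000110100. Lowest set bit at position 2

2


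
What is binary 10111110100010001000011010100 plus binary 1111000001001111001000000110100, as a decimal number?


10111110100010001000011010100 + 1111000001001111001000000110100 = 10001111111110001010000100001000 = 2415436040

2415436040


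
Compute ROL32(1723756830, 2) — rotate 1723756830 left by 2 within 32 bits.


Rotate 0b1100110101111100111000100011110 left by 2 (32-bit) = 0b10011010111110011100010001111001 = 2600060025

2600060025


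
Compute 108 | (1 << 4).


108 | (1 << 4) = 108 | 16 = 124

124


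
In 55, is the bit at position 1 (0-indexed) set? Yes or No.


0b110111, bit 1 = 1. Yes

Yes


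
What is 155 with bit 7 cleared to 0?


155 & ~(1 << 7) = 27

27


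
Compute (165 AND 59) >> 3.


Step 1: 165 & 59 = 33
Step 2: 33 >> 3 = 4

4


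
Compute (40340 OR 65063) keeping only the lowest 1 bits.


Step 1: 40340 | 65063 = 65463
Step 2: 65463 & 1 = 1

1


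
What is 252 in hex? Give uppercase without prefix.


252 = FC hex

FC


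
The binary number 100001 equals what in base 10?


100001 in decimal = 33

33


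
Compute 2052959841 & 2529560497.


0b1111010010111011010111001100001 & 0b10010110110001100000011110110001 = 0b10010010001000000011000100001 = 306447905

306447905


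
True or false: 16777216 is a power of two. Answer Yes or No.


0b1000000000000000000000000. Only one bit set => Yes

Yes


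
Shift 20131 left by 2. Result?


0b100111010100011 << 2 = 0b10011101010001100 = 80524

80524


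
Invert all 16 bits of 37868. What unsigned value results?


37868 ^ 65535 = 27667

27667


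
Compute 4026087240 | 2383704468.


0b11101111111110010011011101001000 | 0b10001110000101000111000110010100 = 0b11101111111111010111011111011100 = 4026365916

4026365916


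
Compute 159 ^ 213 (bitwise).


0b10011111 ^ 0b11010101 = 0b1001010 = 74

74


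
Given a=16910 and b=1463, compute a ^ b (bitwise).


16910 ^ 1463 = 18361

18361


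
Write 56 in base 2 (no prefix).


56 = 111000 in binary

111000


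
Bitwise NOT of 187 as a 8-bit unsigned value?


~0b10111011 = 0b1000100 = 68 (8-bit unsigned)

68


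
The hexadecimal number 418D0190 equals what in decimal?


418D0190 hex = 1099760016 decimal

1099760016


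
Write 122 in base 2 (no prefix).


122 = 1111010 in binary

1111010


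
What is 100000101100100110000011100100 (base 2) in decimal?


100000101100100110000011100100 in decimal = 548561124

548561124


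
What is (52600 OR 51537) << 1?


Step 1: 52600 | 51537 = 52601
Step 2: 52601 << 1 = 105202

105202


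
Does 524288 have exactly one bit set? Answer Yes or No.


0b10000000000000000000. Only one bit set => Yes

Yes


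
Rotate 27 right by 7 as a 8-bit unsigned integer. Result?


Rotate 0b11011 right by 7 (8-bit) = 0b110110 = 54

54


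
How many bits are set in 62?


0b111110 has 5 set bits

5


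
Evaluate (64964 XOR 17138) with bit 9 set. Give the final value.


Step 1: 64964 ^ 17138 = 48950
Step 2: 48950 | (1 << 9) = 48950 | 512 = 48950

48950


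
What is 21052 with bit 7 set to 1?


21052 | (1 << 7) = 21052 | 128 = 21180

21180


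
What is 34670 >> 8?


0b1000011101101110 >> 8 = 0b10000111 = 135

135


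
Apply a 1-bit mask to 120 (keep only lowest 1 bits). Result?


120 & 1 = 0

0


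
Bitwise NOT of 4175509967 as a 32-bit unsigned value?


~0b11111000111000010011100111001111 = 0b111000111101100011000110000 = 119457328 (32-bit unsigned)

119457328


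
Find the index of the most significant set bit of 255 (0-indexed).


0b11111111. Highest set bit at position 7

7


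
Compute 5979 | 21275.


0b1011101011011 | 0b101001100011011 = 0b101011101011011 = 22363

22363


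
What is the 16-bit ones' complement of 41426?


41426 ^ 65535 = 24109

24109


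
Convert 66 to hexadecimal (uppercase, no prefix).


66 = 42 hex

42


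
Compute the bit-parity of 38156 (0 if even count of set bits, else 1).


0b1001010100001100 has 6 ones => parity 0

0


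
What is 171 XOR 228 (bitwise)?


0b10101011 ^ 0b11100100 = 0b1001111 = 79

79


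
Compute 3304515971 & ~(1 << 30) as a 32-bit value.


3304515971 & ~(1 << 30) = 2230774147

2230774147


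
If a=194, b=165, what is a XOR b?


194 ^ 165 = 103

103


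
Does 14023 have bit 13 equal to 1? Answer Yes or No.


0b11011011000111, bit 13 = 1. Yes

Yes


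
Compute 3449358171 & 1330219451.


0b11001101100110010000011101011011 & 0b1001111010010011000100110111011 = 0b1001101000010010000000100011011 = 1292435739

1292435739


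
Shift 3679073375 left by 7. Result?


0b11011011010010100011010001011111 << 7 = 0b110110110100101000110100010111110000000 = 470921392000

470921392000
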